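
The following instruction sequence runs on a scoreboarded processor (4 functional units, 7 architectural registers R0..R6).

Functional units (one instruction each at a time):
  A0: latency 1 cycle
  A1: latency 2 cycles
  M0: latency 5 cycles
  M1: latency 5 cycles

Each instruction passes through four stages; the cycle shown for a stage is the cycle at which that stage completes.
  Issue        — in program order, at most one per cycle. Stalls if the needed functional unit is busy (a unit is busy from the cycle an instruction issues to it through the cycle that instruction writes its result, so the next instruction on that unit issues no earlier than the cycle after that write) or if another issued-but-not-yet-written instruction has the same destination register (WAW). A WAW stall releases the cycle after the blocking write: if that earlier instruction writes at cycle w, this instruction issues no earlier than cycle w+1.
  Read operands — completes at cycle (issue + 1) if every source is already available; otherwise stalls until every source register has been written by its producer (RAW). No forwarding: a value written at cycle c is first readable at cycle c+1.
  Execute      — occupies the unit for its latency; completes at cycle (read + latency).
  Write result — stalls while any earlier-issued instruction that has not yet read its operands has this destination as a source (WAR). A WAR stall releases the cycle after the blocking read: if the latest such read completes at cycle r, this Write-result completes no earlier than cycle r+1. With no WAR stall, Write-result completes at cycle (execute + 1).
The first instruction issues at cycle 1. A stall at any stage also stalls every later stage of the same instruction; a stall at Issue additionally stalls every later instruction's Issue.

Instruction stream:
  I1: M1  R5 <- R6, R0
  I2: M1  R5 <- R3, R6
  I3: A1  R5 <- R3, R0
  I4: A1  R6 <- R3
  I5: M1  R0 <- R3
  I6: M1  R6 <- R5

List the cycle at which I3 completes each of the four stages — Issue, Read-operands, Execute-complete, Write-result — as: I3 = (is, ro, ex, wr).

I3 = (17, 18, 20, 21)

  I1 | 1 | 2 | 7 | 8
  I2 | 9 | 10 | 15 | 16   struct: M1 busy until I1 writes@8
  I3 | 17 | 18 | 20 | 21   WAW R5: wait I2 write@16
  I4 | 22 | 23 | 25 | 26   struct: A1 busy until I3 writes@21
  I5 | 23 | 24 | 29 | 30
  I6 | 31 | 32 | 37 | 38   struct: M1 busy until I5 writes@30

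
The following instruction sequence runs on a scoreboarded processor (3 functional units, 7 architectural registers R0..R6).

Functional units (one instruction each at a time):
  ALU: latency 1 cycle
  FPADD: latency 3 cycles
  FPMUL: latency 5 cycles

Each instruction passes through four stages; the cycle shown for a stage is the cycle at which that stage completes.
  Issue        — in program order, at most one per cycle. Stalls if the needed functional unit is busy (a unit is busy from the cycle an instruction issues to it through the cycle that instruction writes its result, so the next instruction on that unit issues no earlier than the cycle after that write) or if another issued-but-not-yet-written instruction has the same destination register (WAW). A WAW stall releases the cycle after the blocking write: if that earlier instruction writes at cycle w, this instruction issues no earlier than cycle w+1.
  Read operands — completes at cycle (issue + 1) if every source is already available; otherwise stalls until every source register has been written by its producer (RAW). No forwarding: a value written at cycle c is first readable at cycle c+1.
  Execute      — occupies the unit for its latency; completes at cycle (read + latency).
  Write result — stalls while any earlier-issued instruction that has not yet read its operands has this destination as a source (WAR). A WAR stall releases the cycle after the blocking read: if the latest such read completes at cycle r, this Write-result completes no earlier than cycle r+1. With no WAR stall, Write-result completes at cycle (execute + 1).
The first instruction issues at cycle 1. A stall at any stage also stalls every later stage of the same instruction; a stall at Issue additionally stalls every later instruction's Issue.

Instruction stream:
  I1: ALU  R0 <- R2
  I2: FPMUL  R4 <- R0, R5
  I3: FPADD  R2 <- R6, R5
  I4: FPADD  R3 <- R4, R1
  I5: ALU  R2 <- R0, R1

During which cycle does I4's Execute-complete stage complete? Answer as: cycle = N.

cycle = 15

t=1  I1 issues→ALU
t=2  I1 reads; I2 issues→FPMUL
t=3  I1 exec-done; I3 issues→FPADD
t=4  I1 writes R0; I3 reads
t=5  I2 reads
t=7  I3 exec-done
t=8  I3 writes R2
t=9  I4 issues→FPADD
t=10  I2 exec-done; I5 issues→ALU
t=11  I2 writes R4; I5 reads
t=12  I4 reads; I5 exec-done
t=13  I5 writes R2
t=15  I4 exec-done
t=16  I4 writes R3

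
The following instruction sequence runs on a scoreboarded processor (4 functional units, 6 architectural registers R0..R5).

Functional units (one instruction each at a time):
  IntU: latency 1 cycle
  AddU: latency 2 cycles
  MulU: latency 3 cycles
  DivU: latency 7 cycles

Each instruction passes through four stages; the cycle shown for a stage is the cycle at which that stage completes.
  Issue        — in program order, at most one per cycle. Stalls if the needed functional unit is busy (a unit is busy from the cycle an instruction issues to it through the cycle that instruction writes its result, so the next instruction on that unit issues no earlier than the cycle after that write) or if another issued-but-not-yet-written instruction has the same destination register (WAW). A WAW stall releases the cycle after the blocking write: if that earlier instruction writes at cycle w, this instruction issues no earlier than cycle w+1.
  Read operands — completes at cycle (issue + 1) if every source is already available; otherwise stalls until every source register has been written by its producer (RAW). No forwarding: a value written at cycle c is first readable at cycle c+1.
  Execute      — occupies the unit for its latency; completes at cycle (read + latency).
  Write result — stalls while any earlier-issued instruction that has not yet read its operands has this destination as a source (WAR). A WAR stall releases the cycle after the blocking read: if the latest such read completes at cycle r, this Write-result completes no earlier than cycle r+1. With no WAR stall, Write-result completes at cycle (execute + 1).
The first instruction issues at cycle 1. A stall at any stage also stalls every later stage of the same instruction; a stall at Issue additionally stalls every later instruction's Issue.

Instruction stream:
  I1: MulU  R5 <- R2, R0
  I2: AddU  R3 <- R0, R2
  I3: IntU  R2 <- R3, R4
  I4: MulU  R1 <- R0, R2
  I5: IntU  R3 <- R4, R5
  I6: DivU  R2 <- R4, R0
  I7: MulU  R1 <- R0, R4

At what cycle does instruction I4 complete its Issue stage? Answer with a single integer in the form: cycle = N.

1) issue 1, read 2, done 5, write 6
2) issue 2, read 3, done 5, write 6
3) issue 3, read 7, done 8, write 9  <RAW R3: wait I2 write@6>
4) issue 7, read 10, done 13, write 14  <struct: MulU busy until I1 writes@6 / RAW R2: wait I3 write@9>
5) issue 10, read 11, done 12, write 13  <struct: IntU busy until I3 writes@9>
6) issue 11, read 12, done 19, write 20
7) issue 15, read 16, done 19, write 20  <struct: MulU busy until I4 writes@14>

cycle = 7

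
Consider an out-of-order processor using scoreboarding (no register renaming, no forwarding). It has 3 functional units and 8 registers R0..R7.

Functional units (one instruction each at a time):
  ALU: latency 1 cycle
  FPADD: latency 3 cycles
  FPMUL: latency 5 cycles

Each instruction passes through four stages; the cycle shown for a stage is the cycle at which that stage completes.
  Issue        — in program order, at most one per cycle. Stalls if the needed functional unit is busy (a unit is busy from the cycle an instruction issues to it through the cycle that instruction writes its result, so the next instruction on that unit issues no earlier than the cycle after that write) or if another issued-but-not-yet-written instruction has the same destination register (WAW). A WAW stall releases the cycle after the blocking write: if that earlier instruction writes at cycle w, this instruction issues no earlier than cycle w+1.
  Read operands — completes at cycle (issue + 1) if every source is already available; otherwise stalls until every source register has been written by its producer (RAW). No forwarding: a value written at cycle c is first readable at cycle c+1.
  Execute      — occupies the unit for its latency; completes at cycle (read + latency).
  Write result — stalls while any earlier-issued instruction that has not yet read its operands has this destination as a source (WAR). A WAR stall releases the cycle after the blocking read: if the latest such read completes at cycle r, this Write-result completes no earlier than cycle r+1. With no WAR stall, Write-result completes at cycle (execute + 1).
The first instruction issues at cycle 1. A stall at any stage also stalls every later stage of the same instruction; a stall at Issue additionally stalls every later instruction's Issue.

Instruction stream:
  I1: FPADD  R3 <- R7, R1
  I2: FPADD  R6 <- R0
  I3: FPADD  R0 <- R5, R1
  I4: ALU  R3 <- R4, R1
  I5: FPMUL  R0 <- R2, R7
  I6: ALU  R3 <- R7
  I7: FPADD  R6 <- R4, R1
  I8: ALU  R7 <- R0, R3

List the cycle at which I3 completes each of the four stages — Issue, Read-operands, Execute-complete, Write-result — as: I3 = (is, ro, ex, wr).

I3 = (13, 14, 17, 18)

[1] I1→FPADD
[2] I1 RO
[5] I1 EX
[6] I1 WR R3
[7] I2→FPADD
[8] I2 RO
[11] I2 EX
[12] I2 WR R6
[13] I3→FPADD
[14] I3 RO | I4→ALU
[15] I4 RO
[16] I4 EX
[17] I3 EX | I4 WR R3
[18] I3 WR R0
[19] I5→FPMUL
[20] I5 RO | I6→ALU
[21] I6 RO | I7→FPADD
[22] I6 EX | I7 RO
[23] I6 WR R3
[24] I8→ALU
[25] I5 EX | I7 EX
[26] I5 WR R0 | I7 WR R6
[27] I8 RO
[28] I8 EX
[29] I8 WR R7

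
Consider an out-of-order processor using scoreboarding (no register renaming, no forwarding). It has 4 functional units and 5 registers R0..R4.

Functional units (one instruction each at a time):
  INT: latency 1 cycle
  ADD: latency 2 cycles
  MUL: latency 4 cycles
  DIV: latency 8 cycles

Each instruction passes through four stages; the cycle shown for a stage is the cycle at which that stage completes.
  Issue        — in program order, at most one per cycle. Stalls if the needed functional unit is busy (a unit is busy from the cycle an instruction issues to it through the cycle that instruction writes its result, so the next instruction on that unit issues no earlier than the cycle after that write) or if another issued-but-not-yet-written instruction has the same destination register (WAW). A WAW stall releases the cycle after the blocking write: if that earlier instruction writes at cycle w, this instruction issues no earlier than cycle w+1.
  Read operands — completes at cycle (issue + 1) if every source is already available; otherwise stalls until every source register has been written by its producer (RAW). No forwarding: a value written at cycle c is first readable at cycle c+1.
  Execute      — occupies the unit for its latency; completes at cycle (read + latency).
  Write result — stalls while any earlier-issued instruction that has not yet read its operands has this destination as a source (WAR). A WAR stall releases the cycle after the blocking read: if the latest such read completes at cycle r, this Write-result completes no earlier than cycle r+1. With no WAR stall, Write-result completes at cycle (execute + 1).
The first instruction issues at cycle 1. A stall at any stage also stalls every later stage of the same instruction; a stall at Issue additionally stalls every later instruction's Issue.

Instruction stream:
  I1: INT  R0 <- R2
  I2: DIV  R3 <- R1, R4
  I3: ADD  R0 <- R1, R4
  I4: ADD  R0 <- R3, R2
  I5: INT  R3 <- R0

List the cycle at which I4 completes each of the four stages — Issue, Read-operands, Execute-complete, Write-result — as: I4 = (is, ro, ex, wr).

  I1 | 1 | 2 | 3 | 4
  I2 | 2 | 3 | 11 | 12
  I3 | 5 | 6 | 8 | 9   WAW R0: wait I1 write@4
  I4 | 10 | 13 | 15 | 16   struct: ADD busy until I3 writes@9 · RAW R3: wait I2 write@12
  I5 | 13 | 17 | 18 | 19   WAW R3: wait I2 write@12 · RAW R0: wait I4 write@16

I4 = (10, 13, 15, 16)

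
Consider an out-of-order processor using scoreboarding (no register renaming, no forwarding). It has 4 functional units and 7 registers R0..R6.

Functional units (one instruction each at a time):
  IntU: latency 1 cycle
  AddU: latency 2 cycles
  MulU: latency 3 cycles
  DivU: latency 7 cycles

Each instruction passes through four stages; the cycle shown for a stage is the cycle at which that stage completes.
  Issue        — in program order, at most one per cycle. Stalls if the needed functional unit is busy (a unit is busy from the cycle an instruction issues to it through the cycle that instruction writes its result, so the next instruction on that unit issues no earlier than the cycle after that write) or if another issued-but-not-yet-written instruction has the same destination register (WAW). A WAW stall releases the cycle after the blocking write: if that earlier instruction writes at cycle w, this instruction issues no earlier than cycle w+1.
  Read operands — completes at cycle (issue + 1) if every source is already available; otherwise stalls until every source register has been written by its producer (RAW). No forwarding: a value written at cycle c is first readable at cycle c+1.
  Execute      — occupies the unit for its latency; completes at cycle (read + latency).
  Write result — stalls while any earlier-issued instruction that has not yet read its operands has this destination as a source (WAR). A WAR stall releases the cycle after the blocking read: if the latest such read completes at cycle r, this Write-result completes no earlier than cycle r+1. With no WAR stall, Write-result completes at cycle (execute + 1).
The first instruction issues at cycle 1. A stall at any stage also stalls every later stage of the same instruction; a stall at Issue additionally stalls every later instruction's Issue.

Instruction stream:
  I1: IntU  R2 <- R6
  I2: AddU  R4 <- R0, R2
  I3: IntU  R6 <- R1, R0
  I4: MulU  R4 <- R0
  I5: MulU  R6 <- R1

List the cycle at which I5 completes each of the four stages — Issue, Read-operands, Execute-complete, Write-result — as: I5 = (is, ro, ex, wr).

I5 = (15, 16, 19, 20)

[1] I1 issues→IntU
[2] I1 reads; I2 issues→AddU
[3] I1 exec-done
[4] I1 writes R2
[5] I2 reads; I3 issues→IntU
[6] I3 reads
[7] I2 exec-done; I3 exec-done
[8] I2 writes R4; I3 writes R6
[9] I4 issues→MulU
[10] I4 reads
[13] I4 exec-done
[14] I4 writes R4
[15] I5 issues→MulU
[16] I5 reads
[19] I5 exec-done
[20] I5 writes R6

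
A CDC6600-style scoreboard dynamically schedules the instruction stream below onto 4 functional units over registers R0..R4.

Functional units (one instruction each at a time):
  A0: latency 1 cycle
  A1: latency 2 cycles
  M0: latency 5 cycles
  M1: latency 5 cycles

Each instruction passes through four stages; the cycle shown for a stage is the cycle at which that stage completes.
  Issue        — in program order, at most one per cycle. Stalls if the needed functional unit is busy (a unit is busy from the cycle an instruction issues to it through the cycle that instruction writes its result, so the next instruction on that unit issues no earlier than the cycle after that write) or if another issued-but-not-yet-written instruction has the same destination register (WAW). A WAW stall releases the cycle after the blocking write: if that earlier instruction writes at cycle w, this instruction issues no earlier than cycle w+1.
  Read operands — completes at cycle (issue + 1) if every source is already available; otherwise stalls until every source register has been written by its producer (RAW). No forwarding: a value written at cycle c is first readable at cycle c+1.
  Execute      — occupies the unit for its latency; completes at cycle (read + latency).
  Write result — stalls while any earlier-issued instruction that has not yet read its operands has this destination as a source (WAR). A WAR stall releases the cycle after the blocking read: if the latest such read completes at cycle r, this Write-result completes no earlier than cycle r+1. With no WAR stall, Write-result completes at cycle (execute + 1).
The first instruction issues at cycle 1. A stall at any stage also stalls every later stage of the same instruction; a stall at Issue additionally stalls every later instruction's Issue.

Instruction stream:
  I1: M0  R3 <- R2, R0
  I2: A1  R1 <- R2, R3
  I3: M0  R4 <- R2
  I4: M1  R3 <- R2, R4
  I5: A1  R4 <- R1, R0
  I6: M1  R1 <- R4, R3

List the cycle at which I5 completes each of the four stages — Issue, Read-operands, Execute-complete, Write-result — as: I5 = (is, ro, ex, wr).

I5 = (17, 18, 20, 21)

1) issue 1, read 2, done 7, write 8
2) issue 2, read 9, done 11, write 12  <RAW R3: wait I1 write@8>
3) issue 9, read 10, done 15, write 16  <struct: M0 busy until I1 writes@8>
4) issue 10, read 17, done 22, write 23  <RAW R4: wait I3 write@16>
5) issue 17, read 18, done 20, write 21  <WAW R4: wait I3 write@16>
6) issue 24, read 25, done 30, write 31  <struct: M1 busy until I4 writes@23>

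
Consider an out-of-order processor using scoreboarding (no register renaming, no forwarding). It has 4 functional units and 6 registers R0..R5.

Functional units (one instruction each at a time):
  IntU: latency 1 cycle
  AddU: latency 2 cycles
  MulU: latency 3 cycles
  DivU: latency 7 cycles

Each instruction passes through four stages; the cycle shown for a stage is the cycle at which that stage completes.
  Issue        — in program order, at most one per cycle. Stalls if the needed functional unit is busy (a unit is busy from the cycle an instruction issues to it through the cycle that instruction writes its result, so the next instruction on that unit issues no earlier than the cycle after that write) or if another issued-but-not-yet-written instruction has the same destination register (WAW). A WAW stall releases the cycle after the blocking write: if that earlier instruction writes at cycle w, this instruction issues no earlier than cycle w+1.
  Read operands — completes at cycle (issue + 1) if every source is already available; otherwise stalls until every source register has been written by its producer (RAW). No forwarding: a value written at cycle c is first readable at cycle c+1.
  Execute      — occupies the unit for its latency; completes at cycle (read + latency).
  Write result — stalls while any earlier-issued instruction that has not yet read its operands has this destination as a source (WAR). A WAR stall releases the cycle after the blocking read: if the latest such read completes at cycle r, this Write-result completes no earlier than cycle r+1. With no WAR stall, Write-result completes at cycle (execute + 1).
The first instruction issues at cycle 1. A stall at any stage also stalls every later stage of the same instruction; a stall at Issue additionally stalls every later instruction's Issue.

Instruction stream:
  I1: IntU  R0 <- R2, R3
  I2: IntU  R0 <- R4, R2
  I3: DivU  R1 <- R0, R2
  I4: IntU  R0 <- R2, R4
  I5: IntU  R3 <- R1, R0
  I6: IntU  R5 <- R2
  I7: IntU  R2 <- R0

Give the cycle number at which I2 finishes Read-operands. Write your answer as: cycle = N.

[1] I1 dispatched to IntU
[2] I1 operands ready
[3] I1 complete
[4] R0←I1
[5] I2 dispatched to IntU
[6] I2 operands ready | I3 dispatched to DivU
[7] I2 complete
[8] R0←I2
[9] I3 operands ready | I4 dispatched to IntU
[10] I4 operands ready
[11] I4 complete
[12] R0←I4
[13] I5 dispatched to IntU
[16] I3 complete
[17] R1←I3
[18] I5 operands ready
[19] I5 complete
[20] R3←I5
[21] I6 dispatched to IntU
[22] I6 operands ready
[23] I6 complete
[24] R5←I6
[25] I7 dispatched to IntU
[26] I7 operands ready
[27] I7 complete
[28] R2←I7

cycle = 6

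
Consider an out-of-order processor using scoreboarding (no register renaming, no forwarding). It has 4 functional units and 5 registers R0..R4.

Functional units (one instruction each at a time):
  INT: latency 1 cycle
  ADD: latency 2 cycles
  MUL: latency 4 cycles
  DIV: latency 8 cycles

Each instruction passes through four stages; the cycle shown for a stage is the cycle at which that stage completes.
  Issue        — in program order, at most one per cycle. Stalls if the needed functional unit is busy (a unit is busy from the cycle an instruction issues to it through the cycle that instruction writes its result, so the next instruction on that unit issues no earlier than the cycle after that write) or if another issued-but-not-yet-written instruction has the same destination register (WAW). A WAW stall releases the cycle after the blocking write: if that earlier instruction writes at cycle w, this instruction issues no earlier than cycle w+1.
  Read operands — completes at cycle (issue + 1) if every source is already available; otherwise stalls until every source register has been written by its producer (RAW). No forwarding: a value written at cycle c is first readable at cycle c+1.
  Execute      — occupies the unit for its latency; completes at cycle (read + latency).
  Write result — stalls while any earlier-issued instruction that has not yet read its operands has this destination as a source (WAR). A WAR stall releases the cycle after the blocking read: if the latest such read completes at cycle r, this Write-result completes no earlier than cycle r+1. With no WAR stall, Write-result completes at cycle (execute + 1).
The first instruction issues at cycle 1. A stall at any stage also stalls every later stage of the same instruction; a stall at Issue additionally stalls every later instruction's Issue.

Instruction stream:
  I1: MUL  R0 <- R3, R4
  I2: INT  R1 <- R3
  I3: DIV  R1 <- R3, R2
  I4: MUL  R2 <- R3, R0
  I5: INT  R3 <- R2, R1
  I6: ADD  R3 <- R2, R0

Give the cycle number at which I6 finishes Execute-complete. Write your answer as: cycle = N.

cycle = 23

cycle 1: issue I1 (MUL)
cycle 2: I1 read-ops; issue I2 (INT)
cycle 3: I2 read-ops
cycle 4: I2 finished on INT
cycle 5: I2→R1
cycle 6: I1 finished on MUL; issue I3 (DIV)
cycle 7: I1→R0; I3 read-ops
cycle 8: issue I4 (MUL)
cycle 9: I4 read-ops; issue I5 (INT)
cycle 13: I4 finished on MUL
cycle 14: I4→R2
cycle 15: I3 finished on DIV
cycle 16: I3→R1
cycle 17: I5 read-ops
cycle 18: I5 finished on INT
cycle 19: I5→R3
cycle 20: issue I6 (ADD)
cycle 21: I6 read-ops
cycle 23: I6 finished on ADD
cycle 24: I6→R3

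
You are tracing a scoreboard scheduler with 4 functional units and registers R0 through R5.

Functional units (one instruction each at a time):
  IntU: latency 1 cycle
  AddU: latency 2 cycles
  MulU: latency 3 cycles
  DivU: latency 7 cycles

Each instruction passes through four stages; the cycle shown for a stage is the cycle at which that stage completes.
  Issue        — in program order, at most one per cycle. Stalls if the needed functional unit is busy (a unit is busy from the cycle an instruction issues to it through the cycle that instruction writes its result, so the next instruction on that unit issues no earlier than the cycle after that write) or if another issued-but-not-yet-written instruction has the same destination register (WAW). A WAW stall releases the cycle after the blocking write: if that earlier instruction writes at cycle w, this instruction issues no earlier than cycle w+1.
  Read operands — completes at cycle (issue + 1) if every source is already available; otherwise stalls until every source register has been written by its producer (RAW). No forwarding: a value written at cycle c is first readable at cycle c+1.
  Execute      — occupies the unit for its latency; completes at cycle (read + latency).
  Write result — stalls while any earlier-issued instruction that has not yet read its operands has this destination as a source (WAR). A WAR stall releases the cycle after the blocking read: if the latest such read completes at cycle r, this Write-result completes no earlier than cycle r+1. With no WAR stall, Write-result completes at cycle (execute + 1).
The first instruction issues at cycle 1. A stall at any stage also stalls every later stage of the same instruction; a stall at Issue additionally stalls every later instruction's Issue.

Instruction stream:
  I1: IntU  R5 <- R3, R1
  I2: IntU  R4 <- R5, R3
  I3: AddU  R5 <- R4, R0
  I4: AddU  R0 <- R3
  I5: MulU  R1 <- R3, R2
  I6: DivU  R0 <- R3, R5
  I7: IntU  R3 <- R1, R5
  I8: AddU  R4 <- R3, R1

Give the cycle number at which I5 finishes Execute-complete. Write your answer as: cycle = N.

  I1 | 1 | 2 | 3 | 4
  I2 | 5 | 6 | 7 | 8   struct: IntU busy until I1 writes@4
  I3 | 6 | 9 | 11 | 12   RAW R4: wait I2 write@8
  I4 | 13 | 14 | 16 | 17   struct: AddU busy until I3 writes@12
  I5 | 14 | 15 | 18 | 19
  I6 | 18 | 19 | 26 | 27   WAW R0: wait I4 write@17
  I7 | 19 | 20 | 21 | 22
  I8 | 20 | 23 | 25 | 26   RAW R3: wait I7 write@22

cycle = 18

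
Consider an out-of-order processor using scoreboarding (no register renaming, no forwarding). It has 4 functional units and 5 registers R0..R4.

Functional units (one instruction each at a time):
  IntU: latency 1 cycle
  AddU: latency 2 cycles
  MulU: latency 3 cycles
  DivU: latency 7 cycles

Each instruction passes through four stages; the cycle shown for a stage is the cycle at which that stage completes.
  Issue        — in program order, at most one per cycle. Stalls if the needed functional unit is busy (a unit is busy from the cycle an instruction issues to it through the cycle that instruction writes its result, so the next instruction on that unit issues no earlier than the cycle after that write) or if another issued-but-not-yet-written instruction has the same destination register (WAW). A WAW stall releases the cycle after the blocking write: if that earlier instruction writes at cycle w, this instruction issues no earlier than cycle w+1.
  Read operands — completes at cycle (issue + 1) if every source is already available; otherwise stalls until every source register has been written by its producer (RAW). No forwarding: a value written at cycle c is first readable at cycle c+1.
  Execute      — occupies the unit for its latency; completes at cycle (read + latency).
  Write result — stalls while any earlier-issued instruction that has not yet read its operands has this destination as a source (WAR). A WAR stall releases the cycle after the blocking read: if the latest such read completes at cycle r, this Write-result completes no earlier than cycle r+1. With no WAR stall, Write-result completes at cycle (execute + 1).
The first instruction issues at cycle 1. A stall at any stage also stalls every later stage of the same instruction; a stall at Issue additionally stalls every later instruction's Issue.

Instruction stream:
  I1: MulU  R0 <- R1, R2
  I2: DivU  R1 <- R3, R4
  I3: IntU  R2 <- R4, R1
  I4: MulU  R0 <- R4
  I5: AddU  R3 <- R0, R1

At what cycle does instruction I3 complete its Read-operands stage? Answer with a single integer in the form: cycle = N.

cycle = 12

I1 -> (1, 2, 5, 6)
I2 -> (2, 3, 10, 11)
I3 -> (3, 12, 13, 14)  // RAW R1: wait I2 write@11
I4 -> (7, 8, 11, 12)  // struct: MulU busy until I1 writes@6
I5 -> (8, 13, 15, 16)  // RAW R0: wait I4 write@12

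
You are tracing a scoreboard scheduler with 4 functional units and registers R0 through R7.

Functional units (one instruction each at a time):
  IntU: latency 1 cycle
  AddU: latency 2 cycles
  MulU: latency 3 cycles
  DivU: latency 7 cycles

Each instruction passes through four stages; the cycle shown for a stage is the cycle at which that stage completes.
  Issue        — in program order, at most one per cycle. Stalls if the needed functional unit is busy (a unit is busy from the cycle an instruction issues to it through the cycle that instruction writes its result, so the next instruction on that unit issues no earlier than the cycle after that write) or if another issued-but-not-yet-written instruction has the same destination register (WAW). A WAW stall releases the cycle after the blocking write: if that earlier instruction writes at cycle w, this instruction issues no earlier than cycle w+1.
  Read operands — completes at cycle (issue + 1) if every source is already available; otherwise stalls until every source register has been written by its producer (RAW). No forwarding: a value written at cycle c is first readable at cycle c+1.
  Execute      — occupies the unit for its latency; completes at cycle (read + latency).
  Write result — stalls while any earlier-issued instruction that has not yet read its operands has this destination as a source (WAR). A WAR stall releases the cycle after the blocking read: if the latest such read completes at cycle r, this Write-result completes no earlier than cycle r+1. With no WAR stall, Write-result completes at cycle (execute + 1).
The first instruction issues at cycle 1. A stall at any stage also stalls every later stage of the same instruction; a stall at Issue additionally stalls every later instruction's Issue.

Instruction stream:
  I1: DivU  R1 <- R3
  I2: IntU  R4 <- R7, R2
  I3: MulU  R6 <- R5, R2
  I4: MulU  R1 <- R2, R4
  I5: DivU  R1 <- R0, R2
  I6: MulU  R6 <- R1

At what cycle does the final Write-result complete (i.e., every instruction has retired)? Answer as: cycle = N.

c1: issue I1 (DivU)
c2: I1 read-ops | issue I2 (IntU)
c3: I2 read-ops | issue I3 (MulU)
c4: I2 finished on IntU | I3 read-ops
c5: I2→R4
c7: I3 finished on MulU
c8: I3→R6
c9: I1 finished on DivU
c10: I1→R1
c11: issue I4 (MulU)
c12: I4 read-ops
c15: I4 finished on MulU
c16: I4→R1
c17: issue I5 (DivU)
c18: I5 read-ops | issue I6 (MulU)
c25: I5 finished on DivU
c26: I5→R1
c27: I6 read-ops
c30: I6 finished on MulU
c31: I6→R6

cycle = 31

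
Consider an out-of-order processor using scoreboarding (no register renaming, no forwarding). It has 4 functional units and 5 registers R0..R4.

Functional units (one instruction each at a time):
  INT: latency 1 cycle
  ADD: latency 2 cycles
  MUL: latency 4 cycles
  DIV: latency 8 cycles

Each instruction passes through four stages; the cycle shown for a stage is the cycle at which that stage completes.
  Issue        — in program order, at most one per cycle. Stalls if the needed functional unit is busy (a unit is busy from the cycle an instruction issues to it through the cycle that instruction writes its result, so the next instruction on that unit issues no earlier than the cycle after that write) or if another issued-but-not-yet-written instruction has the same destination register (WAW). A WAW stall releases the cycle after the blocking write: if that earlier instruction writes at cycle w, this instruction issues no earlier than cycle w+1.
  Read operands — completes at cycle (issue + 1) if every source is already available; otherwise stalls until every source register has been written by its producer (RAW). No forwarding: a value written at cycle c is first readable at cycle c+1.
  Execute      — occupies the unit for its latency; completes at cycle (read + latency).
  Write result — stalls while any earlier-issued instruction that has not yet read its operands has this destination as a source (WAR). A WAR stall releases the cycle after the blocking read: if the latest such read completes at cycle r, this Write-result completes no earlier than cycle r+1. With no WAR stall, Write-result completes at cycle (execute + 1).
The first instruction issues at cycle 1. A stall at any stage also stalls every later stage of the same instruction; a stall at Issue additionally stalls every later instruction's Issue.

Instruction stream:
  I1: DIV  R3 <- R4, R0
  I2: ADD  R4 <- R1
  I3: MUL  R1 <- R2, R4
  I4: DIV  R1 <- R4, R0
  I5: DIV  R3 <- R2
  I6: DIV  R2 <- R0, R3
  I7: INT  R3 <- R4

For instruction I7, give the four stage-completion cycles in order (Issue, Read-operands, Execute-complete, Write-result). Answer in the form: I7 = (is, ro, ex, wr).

I7 = (36, 37, 38, 39)

I1 -> (1, 2, 10, 11)
I2 -> (2, 3, 5, 6)
I3 -> (3, 7, 11, 12)  // RAW R4: wait I2 write@6
I4 -> (13, 14, 22, 23)  // WAW R1: wait I3 write@12
I5 -> (24, 25, 33, 34)  // struct: DIV busy until I4 writes@23
I6 -> (35, 36, 44, 45)  // struct: DIV busy until I5 writes@34
I7 -> (36, 37, 38, 39)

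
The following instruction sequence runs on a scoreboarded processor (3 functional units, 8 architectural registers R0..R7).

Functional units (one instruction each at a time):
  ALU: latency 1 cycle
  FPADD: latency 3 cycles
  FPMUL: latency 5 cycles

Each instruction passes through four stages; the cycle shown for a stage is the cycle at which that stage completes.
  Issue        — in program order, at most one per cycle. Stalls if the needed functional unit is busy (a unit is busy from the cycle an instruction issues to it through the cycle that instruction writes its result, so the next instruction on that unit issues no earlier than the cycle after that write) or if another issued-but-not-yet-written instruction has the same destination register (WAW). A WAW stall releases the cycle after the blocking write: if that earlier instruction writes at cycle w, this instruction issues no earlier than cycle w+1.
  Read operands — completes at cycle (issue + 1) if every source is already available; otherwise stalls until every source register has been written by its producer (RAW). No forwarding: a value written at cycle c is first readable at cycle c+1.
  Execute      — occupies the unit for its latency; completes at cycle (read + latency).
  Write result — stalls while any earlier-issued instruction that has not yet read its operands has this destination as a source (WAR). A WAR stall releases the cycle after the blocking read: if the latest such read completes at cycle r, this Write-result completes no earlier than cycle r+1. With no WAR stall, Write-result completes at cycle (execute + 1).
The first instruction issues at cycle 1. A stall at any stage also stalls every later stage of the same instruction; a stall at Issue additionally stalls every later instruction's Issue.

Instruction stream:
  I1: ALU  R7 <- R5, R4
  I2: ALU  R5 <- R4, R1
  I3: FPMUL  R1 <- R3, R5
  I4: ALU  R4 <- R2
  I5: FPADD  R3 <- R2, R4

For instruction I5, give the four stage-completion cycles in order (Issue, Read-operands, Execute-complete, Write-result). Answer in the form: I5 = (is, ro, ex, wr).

I5 = (10, 13, 16, 17)

t=1  issue I1 (ALU)
t=2  I1 read-ops
t=3  I1 finished on ALU
t=4  I1→R7
t=5  issue I2 (ALU)
t=6  I2 read-ops, issue I3 (FPMUL)
t=7  I2 finished on ALU
t=8  I2→R5
t=9  I3 read-ops, issue I4 (ALU)
t=10  I4 read-ops, issue I5 (FPADD)
t=11  I4 finished on ALU
t=12  I4→R4
t=13  I5 read-ops
t=14  I3 finished on FPMUL
t=15  I3→R1
t=16  I5 finished on FPADD
t=17  I5→R3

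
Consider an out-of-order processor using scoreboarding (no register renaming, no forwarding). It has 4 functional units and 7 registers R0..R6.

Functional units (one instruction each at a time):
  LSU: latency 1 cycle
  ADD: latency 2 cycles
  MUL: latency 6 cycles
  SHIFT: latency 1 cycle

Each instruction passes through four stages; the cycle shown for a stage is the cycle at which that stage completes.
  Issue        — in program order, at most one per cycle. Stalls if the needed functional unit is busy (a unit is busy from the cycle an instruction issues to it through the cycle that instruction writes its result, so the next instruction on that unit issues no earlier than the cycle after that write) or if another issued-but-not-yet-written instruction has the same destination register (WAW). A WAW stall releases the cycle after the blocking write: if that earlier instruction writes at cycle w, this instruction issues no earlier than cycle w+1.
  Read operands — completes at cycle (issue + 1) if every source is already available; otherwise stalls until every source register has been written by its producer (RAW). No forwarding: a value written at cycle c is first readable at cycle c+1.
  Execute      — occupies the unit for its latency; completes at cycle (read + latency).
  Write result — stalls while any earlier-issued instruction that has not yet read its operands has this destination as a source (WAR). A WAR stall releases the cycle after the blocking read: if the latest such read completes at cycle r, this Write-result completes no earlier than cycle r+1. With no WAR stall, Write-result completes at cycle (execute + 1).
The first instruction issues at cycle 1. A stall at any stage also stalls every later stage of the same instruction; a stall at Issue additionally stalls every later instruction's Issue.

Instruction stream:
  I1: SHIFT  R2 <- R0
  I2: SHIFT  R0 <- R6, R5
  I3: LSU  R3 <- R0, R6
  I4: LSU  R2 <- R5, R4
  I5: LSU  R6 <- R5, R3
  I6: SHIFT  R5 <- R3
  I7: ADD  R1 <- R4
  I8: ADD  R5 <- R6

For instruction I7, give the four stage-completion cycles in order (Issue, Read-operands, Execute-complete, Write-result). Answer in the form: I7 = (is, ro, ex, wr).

I1: IS=1 RO=2 EX=3 WR=4
I2: IS=5 RO=6 EX=7 WR=8  [struct: SHIFT busy until I1 writes@4]
I3: IS=6 RO=9 EX=10 WR=11  [RAW R0: wait I2 write@8]
I4: IS=12 RO=13 EX=14 WR=15  [struct: LSU busy until I3 writes@11]
I5: IS=16 RO=17 EX=18 WR=19  [struct: LSU busy until I4 writes@15]
I6: IS=17 RO=18 EX=19 WR=20
I7: IS=18 RO=19 EX=21 WR=22
I8: IS=23 RO=24 EX=26 WR=27  [struct: ADD busy until I7 writes@22]

I7 = (18, 19, 21, 22)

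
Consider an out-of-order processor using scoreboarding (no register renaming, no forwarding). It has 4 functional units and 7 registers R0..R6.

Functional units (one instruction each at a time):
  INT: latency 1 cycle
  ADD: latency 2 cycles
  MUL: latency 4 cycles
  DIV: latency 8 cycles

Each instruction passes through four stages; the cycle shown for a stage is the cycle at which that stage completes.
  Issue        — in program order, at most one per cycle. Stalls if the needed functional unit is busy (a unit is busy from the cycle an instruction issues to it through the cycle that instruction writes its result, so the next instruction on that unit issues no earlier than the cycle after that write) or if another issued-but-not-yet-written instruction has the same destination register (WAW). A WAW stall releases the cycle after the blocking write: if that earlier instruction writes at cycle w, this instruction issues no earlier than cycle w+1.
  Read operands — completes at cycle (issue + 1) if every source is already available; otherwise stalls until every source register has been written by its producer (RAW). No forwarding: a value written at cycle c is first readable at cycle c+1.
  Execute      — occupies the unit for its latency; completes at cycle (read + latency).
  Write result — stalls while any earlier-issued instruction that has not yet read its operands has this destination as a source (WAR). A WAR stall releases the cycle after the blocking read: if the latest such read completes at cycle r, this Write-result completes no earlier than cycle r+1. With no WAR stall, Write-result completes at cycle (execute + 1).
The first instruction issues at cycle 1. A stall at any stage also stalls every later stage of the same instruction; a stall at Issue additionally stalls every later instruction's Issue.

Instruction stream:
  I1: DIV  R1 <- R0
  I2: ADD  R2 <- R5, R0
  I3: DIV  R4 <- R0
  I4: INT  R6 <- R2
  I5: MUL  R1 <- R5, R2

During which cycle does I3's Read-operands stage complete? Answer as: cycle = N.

cycle = 13

I1 -> (1, 2, 10, 11)
I2 -> (2, 3, 5, 6)
I3 -> (12, 13, 21, 22)  // struct: DIV busy until I1 writes@11
I4 -> (13, 14, 15, 16)
I5 -> (14, 15, 19, 20)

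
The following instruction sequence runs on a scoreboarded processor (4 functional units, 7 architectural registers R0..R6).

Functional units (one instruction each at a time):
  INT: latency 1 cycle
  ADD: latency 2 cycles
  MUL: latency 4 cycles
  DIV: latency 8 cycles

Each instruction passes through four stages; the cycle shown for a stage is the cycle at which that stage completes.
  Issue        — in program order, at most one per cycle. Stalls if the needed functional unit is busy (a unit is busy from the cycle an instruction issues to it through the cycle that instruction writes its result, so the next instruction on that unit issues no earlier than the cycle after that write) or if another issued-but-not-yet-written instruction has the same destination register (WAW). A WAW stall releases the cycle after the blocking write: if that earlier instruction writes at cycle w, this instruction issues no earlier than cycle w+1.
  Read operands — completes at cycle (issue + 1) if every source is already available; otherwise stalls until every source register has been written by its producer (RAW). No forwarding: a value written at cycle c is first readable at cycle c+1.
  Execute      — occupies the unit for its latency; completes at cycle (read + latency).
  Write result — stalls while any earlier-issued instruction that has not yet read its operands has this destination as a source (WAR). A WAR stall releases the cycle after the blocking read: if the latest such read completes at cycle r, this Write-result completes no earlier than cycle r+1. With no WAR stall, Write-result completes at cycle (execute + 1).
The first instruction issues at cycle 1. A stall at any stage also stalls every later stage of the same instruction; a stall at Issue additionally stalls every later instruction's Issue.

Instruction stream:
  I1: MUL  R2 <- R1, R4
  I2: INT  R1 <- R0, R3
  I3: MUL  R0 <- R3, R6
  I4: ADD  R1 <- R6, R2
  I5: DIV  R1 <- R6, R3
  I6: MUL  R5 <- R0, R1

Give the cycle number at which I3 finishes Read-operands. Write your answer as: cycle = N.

cycle 1: I1→MUL
cycle 2: I1 RO · I2→INT
cycle 3: I2 RO
cycle 4: I2 EX
cycle 5: I2 WR R1
cycle 6: I1 EX
cycle 7: I1 WR R2
cycle 8: I3→MUL
cycle 9: I3 RO · I4→ADD
cycle 10: I4 RO
cycle 12: I4 EX
cycle 13: I3 EX · I4 WR R1
cycle 14: I3 WR R0 · I5→DIV
cycle 15: I5 RO · I6→MUL
cycle 23: I5 EX
cycle 24: I5 WR R1
cycle 25: I6 RO
cycle 29: I6 EX
cycle 30: I6 WR R5

cycle = 9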